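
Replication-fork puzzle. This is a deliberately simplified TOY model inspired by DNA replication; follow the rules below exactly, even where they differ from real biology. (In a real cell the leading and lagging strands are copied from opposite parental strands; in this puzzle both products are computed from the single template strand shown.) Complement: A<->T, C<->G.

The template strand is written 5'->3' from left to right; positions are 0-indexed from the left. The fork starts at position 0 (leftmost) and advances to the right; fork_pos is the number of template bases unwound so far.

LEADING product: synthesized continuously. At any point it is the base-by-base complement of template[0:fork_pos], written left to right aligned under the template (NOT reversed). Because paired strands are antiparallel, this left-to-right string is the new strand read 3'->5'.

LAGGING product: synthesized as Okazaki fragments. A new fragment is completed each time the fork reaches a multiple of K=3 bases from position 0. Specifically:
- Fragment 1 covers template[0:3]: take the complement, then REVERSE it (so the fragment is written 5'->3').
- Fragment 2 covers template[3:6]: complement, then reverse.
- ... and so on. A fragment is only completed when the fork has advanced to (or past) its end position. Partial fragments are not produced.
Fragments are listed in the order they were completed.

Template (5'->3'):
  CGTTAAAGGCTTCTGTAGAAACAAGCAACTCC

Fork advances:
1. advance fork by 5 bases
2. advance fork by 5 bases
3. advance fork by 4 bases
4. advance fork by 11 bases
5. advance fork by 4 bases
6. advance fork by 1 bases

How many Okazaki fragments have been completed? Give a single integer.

Step 1: advance 5 -> fork_pos = 0 + 5 = 5. Reached multiple(s) of 3: 3 -> fragment 1 completed (1 total).
Step 2: advance 5 -> fork_pos = 5 + 5 = 10. Reached multiple(s) of 3: 6, 9 -> fragments 2-3 completed (3 total).
Step 3: advance 4 -> fork_pos = 10 + 4 = 14. Reached multiple(s) of 3: 12 -> fragment 4 completed (4 total).
Step 4: advance 11 -> fork_pos = 14 + 11 = 25. Reached multiple(s) of 3: 15, 18, 21, 24 -> fragments 5-8 completed (8 total).
Step 5: advance 4 -> fork_pos = 25 + 4 = 29. Reached multiple(s) of 3: 27 -> fragment 9 completed (9 total).
Step 6: advance 1 -> fork_pos = 29 + 1 = 30. Reached multiple(s) of 3: 30 -> fragment 10 completed (10 total).
Check: final fork_pos = 30; the multiples of 3 that are <= 30 are 3..30 -> 30 // 3 = 10 completed fragment(s).

Answer: 10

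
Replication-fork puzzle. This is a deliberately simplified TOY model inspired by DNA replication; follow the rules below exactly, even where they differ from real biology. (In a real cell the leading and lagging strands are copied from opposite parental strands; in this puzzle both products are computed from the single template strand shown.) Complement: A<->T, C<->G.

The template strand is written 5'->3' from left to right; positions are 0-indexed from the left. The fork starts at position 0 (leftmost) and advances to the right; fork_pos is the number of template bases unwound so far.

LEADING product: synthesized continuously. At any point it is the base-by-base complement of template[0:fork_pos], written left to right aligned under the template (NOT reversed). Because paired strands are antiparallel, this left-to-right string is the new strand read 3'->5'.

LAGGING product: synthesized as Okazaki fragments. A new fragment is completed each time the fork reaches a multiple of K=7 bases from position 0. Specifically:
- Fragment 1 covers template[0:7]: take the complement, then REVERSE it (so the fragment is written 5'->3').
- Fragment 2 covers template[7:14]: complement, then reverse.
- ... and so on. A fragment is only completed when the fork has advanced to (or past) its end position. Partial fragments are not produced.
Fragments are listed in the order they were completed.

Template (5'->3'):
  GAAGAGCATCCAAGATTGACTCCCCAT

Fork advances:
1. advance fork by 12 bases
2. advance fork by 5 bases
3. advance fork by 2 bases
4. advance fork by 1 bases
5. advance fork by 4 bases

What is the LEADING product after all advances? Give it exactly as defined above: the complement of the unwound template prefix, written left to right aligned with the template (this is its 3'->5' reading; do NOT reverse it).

Answer: CTTCTCGTAGGTTCTAACTGAGGG

Derivation:
Step 1: advance 12 -> fork_pos = 0 + 12 = 12.
Step 2: advance 5 -> fork_pos = 12 + 5 = 17.
Step 3: advance 2 -> fork_pos = 17 + 2 = 19.
Step 4: advance 1 -> fork_pos = 19 + 1 = 20.
Step 5: advance 4 -> fork_pos = 20 + 4 = 24.
Unwound prefix: template[0:24] = GAAGAGCATCCAAGATTGACTCCC
Complement it base by base (A<->T, C<->G), keeping left-to-right order:
  [0:5] GAAGA -> CTTCT
  [5:10] GCATC -> CGTAG
  [10:15] CAAGA -> GTTCT
  [15:20] TTGAC -> AACTG
  [20:24] TCCC -> AGGG
Concatenate: CTTCTCGTAGGTTCTAACTGAGGG (length 24; written aligned with the template, i.e. 3'->5').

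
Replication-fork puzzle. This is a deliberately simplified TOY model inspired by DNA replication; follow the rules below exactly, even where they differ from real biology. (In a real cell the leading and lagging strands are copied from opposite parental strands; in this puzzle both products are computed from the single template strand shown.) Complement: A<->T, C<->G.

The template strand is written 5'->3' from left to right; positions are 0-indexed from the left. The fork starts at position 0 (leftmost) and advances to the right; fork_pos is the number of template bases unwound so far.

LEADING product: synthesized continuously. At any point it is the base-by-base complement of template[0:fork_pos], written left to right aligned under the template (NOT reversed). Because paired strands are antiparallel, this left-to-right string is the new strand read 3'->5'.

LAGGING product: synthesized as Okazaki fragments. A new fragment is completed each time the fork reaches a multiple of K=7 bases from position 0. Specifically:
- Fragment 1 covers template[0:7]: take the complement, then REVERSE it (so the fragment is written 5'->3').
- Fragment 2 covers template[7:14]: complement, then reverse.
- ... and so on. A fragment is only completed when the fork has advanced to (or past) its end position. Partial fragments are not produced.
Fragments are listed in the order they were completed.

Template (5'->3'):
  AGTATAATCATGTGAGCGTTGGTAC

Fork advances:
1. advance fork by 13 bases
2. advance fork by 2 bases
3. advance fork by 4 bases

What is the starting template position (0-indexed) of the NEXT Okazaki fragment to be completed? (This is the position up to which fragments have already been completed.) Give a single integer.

Step 1: advance 13 -> fork_pos = 0 + 13 = 13. Reached multiple(s) of 7: 7 -> fragment 1 completed (1 total).
Step 2: advance 2 -> fork_pos = 13 + 2 = 15. Reached multiple(s) of 7: 14 -> fragment 2 completed (2 total).
Step 3: advance 4 -> fork_pos = 15 + 4 = 19. Next multiple of 7 is 21 (not reached); still 2 fragment(s).
2 fragment(s) completed, covering template[0:14] (2 x 7 = 14). The next fragment, fragment 3, covers template[14:21], so it starts at position 14.

Answer: 14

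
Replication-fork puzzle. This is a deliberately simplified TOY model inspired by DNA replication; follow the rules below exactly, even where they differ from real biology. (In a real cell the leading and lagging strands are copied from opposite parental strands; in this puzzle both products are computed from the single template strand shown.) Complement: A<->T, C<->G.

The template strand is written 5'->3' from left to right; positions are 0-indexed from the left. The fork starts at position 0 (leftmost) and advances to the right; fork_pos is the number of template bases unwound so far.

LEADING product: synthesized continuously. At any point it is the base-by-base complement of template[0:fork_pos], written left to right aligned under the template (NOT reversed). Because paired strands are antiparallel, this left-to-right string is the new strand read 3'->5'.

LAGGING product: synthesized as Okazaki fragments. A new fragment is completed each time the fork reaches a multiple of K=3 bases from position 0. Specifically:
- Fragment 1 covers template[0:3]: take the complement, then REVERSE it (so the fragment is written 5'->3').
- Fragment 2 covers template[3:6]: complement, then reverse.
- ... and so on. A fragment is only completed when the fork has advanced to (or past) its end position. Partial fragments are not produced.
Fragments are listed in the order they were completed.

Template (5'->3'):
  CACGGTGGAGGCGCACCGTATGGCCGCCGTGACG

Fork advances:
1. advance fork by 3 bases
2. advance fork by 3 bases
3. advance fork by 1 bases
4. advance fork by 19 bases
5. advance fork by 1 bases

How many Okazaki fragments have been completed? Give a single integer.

Step 1: advance 3 -> fork_pos = 0 + 3 = 3. Reached multiple(s) of 3: 3 -> fragment 1 completed (1 total).
Step 2: advance 3 -> fork_pos = 3 + 3 = 6. Reached multiple(s) of 3: 6 -> fragment 2 completed (2 total).
Step 3: advance 1 -> fork_pos = 6 + 1 = 7. Next multiple of 3 is 9 (not reached); still 2 fragment(s).
Step 4: advance 19 -> fork_pos = 7 + 19 = 26. Reached multiple(s) of 3: 9, 12, 15, 18, 21, 24 -> fragments 3-8 completed (8 total).
Step 5: advance 1 -> fork_pos = 26 + 1 = 27. Reached multiple(s) of 3: 27 -> fragment 9 completed (9 total).
Check: final fork_pos = 27; the multiples of 3 that are <= 27 are 3..27 -> 27 // 3 = 9 completed fragment(s).

Answer: 9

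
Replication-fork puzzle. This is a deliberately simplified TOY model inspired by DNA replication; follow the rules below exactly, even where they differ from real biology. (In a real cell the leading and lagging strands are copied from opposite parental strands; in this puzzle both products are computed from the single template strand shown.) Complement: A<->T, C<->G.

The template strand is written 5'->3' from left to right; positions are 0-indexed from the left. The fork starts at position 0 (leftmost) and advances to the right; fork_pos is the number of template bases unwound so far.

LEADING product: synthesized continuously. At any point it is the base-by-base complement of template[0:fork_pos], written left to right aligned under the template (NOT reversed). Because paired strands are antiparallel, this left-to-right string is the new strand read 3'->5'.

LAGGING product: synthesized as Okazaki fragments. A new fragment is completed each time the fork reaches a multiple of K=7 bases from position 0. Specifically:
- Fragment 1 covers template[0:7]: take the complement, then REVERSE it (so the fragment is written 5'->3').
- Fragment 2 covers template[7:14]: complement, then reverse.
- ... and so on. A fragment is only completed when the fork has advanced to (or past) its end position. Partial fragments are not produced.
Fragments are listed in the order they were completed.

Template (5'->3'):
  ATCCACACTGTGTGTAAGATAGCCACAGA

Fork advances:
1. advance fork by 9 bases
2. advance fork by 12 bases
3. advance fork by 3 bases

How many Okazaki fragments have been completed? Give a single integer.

Step 1: advance 9 -> fork_pos = 0 + 9 = 9. Reached multiple(s) of 7: 7 -> fragment 1 completed (1 total).
Step 2: advance 12 -> fork_pos = 9 + 12 = 21. Reached multiple(s) of 7: 14, 21 -> fragments 2-3 completed (3 total).
Step 3: advance 3 -> fork_pos = 21 + 3 = 24. Next multiple of 7 is 28 (not reached); still 3 fragment(s).
Check: final fork_pos = 24; the multiples of 7 that are <= 24 are 7..21 -> 24 // 7 = 3 completed fragment(s).

Answer: 3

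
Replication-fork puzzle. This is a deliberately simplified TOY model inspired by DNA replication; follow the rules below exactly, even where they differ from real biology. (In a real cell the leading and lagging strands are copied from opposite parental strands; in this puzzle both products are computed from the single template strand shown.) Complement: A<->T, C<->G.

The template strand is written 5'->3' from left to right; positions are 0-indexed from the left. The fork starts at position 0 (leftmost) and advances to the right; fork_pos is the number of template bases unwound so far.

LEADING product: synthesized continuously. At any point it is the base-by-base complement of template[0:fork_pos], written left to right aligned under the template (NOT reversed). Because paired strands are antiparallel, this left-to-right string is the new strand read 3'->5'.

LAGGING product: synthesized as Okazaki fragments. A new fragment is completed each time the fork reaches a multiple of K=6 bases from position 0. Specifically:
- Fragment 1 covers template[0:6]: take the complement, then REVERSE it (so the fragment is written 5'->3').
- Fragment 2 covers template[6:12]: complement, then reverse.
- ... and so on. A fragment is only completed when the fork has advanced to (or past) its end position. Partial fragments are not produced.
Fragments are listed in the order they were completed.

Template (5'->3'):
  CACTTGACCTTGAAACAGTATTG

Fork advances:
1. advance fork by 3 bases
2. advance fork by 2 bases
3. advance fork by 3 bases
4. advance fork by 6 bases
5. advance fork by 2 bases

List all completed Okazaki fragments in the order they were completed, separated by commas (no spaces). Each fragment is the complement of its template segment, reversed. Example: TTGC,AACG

Answer: CAAGTG,CAAGGT

Derivation:
Step 1: advance 3 -> fork_pos = 0 + 3 = 3. Next multiple of 6 is 6 (not reached); still 0 fragment(s).
Step 2: advance 2 -> fork_pos = 3 + 2 = 5. Next multiple of 6 is 6 (not reached); still 0 fragment(s).
Step 3: advance 3 -> fork_pos = 5 + 3 = 8. Reached multiple(s) of 6: 6 -> fragment 1 completed (1 total).
Step 4: advance 6 -> fork_pos = 8 + 6 = 14. Reached multiple(s) of 6: 12 -> fragment 2 completed (2 total).
Step 5: advance 2 -> fork_pos = 14 + 2 = 16. Next multiple of 6 is 18 (not reached); still 2 fragment(s).
Final fork_pos = 16, so 2 fragment(s) are complete. Build each: template segment -> complement -> reverse.
Fragment 1: template[0:6] = CACTTG -> complement GTGAAC -> reversed CAAGTG
Fragment 2: template[6:12] = ACCTTG -> complement TGGAAC -> reversed CAAGGT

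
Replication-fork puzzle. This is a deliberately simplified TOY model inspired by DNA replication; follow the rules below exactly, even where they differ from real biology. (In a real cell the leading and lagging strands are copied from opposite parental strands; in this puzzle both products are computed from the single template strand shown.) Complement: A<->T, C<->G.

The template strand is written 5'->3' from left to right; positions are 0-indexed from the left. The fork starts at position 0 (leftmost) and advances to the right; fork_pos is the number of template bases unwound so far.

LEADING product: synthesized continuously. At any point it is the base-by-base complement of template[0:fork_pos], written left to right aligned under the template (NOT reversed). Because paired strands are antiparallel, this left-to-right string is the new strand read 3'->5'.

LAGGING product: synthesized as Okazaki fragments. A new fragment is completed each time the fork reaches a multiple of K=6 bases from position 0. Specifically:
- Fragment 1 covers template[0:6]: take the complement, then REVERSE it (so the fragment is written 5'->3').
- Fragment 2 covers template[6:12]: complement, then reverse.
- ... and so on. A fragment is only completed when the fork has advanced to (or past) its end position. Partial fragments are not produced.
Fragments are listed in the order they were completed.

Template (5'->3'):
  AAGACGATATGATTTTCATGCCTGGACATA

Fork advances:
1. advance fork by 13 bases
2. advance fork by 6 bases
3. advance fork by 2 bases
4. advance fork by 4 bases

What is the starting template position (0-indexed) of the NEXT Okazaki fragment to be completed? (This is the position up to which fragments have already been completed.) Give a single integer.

Step 1: advance 13 -> fork_pos = 0 + 13 = 13. Reached multiple(s) of 6: 6, 12 -> fragments 1-2 completed (2 total).
Step 2: advance 6 -> fork_pos = 13 + 6 = 19. Reached multiple(s) of 6: 18 -> fragment 3 completed (3 total).
Step 3: advance 2 -> fork_pos = 19 + 2 = 21. Next multiple of 6 is 24 (not reached); still 3 fragment(s).
Step 4: advance 4 -> fork_pos = 21 + 4 = 25. Reached multiple(s) of 6: 24 -> fragment 4 completed (4 total).
4 fragment(s) completed, covering template[0:24] (4 x 6 = 24). The next fragment, fragment 5, covers template[24:30], so it starts at position 24.

Answer: 24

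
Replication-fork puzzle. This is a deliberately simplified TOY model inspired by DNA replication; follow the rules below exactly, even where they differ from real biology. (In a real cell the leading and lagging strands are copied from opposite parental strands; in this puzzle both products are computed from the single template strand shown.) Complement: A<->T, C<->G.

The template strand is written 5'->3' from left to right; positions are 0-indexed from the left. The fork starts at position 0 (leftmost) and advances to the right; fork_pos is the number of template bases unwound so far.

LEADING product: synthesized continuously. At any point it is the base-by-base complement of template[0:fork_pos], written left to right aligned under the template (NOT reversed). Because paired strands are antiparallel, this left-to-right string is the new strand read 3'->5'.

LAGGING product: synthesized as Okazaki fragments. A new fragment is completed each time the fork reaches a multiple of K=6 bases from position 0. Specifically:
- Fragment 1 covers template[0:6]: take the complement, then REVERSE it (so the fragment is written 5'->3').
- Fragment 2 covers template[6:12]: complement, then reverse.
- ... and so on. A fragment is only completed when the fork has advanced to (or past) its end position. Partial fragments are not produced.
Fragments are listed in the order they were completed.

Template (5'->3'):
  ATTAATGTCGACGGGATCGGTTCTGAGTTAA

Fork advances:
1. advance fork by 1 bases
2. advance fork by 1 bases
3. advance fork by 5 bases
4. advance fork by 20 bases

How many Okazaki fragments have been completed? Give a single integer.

Step 1: advance 1 -> fork_pos = 0 + 1 = 1. Next multiple of 6 is 6 (not reached); still 0 fragment(s).
Step 2: advance 1 -> fork_pos = 1 + 1 = 2. Next multiple of 6 is 6 (not reached); still 0 fragment(s).
Step 3: advance 5 -> fork_pos = 2 + 5 = 7. Reached multiple(s) of 6: 6 -> fragment 1 completed (1 total).
Step 4: advance 20 -> fork_pos = 7 + 20 = 27. Reached multiple(s) of 6: 12, 18, 24 -> fragments 2-4 completed (4 total).
Check: final fork_pos = 27; the multiples of 6 that are <= 27 are 6..24 -> 27 // 6 = 4 completed fragment(s).

Answer: 4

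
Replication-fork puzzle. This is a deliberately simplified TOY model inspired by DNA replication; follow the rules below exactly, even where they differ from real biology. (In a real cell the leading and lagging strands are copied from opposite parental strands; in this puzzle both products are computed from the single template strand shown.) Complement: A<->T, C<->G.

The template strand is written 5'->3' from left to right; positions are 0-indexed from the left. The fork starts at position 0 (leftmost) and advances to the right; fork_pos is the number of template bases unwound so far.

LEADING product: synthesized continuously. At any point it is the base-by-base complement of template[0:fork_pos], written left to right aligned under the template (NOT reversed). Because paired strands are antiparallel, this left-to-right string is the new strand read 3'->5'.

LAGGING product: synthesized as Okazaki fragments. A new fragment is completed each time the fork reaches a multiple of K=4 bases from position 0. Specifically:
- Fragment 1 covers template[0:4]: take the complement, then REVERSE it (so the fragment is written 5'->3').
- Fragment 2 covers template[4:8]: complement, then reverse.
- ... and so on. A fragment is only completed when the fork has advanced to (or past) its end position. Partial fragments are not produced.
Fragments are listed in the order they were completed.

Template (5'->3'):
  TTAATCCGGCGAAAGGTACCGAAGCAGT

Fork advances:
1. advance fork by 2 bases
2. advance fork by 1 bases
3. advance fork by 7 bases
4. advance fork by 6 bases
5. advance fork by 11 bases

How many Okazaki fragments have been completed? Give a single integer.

Step 1: advance 2 -> fork_pos = 0 + 2 = 2. Next multiple of 4 is 4 (not reached); still 0 fragment(s).
Step 2: advance 1 -> fork_pos = 2 + 1 = 3. Next multiple of 4 is 4 (not reached); still 0 fragment(s).
Step 3: advance 7 -> fork_pos = 3 + 7 = 10. Reached multiple(s) of 4: 4, 8 -> fragments 1-2 completed (2 total).
Step 4: advance 6 -> fork_pos = 10 + 6 = 16. Reached multiple(s) of 4: 12, 16 -> fragments 3-4 completed (4 total).
Step 5: advance 11 -> fork_pos = 16 + 11 = 27. Reached multiple(s) of 4: 20, 24 -> fragments 5-6 completed (6 total).
Check: final fork_pos = 27; the multiples of 4 that are <= 27 are 4..24 -> 27 // 4 = 6 completed fragment(s).

Answer: 6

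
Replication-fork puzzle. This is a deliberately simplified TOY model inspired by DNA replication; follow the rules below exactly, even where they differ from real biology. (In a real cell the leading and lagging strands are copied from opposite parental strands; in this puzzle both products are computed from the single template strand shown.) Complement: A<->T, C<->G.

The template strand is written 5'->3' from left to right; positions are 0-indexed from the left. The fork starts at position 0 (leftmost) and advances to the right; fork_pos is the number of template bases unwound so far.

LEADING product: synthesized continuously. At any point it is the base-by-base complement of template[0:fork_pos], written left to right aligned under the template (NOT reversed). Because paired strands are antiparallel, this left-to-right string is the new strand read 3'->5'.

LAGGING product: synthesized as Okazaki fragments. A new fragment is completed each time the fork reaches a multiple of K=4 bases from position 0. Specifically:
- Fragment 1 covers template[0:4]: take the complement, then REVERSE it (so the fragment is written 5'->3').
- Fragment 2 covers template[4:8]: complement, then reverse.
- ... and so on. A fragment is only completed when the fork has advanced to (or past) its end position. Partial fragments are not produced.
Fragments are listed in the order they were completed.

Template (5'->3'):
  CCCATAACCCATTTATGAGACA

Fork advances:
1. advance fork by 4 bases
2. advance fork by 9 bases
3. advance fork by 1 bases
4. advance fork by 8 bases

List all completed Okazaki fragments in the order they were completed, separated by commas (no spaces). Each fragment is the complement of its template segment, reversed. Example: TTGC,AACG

Step 1: advance 4 -> fork_pos = 0 + 4 = 4. Reached multiple(s) of 4: 4 -> fragment 1 completed (1 total).
Step 2: advance 9 -> fork_pos = 4 + 9 = 13. Reached multiple(s) of 4: 8, 12 -> fragments 2-3 completed (3 total).
Step 3: advance 1 -> fork_pos = 13 + 1 = 14. Next multiple of 4 is 16 (not reached); still 3 fragment(s).
Step 4: advance 8 -> fork_pos = 14 + 8 = 22. Reached multiple(s) of 4: 16, 20 -> fragments 4-5 completed (5 total).
Final fork_pos = 22, so 5 fragment(s) are complete. Build each: template segment -> complement -> reverse.
Fragment 1: template[0:4] = CCCA -> complement GGGT -> reversed TGGG
Fragment 2: template[4:8] = TAAC -> complement ATTG -> reversed GTTA
Fragment 3: template[8:12] = CCAT -> complement GGTA -> reversed ATGG
Fragment 4: template[12:16] = TTAT -> complement AATA -> reversed ATAA
Fragment 5: template[16:20] = GAGA -> complement CTCT -> reversed TCTC

Answer: TGGG,GTTA,ATGG,ATAA,TCTC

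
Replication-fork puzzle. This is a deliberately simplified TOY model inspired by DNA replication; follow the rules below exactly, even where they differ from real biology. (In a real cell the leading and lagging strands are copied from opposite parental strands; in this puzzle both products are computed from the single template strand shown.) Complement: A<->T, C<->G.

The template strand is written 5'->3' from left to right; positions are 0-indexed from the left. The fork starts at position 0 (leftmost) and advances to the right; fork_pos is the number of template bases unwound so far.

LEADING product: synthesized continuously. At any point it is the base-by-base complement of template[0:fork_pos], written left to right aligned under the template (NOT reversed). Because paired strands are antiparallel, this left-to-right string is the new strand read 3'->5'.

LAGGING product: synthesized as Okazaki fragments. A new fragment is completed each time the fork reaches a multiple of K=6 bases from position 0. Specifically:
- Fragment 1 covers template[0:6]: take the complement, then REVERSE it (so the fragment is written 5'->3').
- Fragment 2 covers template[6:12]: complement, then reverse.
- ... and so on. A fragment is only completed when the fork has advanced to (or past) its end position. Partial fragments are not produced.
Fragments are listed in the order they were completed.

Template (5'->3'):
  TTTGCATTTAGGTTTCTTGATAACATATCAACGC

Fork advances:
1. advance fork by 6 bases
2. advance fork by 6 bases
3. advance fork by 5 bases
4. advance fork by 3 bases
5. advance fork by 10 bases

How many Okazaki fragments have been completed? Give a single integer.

Step 1: advance 6 -> fork_pos = 0 + 6 = 6. Reached multiple(s) of 6: 6 -> fragment 1 completed (1 total).
Step 2: advance 6 -> fork_pos = 6 + 6 = 12. Reached multiple(s) of 6: 12 -> fragment 2 completed (2 total).
Step 3: advance 5 -> fork_pos = 12 + 5 = 17. Next multiple of 6 is 18 (not reached); still 2 fragment(s).
Step 4: advance 3 -> fork_pos = 17 + 3 = 20. Reached multiple(s) of 6: 18 -> fragment 3 completed (3 total).
Step 5: advance 10 -> fork_pos = 20 + 10 = 30. Reached multiple(s) of 6: 24, 30 -> fragments 4-5 completed (5 total).
Check: final fork_pos = 30; the multiples of 6 that are <= 30 are 6..30 -> 30 // 6 = 5 completed fragment(s).

Answer: 5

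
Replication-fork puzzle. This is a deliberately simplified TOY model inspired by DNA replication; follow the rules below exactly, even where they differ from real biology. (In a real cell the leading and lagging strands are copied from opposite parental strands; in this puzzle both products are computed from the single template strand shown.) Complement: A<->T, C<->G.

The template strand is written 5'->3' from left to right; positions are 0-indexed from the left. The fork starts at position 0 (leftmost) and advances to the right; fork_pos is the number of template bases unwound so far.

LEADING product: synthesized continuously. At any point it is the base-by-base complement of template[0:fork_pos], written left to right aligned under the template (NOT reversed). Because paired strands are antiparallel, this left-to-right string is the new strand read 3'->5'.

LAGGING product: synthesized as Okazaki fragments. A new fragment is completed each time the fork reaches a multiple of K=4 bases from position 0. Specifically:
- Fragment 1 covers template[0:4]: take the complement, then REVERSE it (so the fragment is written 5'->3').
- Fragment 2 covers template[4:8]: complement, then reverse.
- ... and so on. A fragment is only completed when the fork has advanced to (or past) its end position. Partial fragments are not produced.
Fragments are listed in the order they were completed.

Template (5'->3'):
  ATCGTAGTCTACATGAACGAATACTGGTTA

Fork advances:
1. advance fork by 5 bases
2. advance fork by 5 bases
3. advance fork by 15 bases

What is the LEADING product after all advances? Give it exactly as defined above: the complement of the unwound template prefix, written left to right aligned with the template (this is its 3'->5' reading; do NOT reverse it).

Answer: TAGCATCAGATGTACTTGCTTATGA

Derivation:
Step 1: advance 5 -> fork_pos = 0 + 5 = 5.
Step 2: advance 5 -> fork_pos = 5 + 5 = 10.
Step 3: advance 15 -> fork_pos = 10 + 15 = 25.
Unwound prefix: template[0:25] = ATCGTAGTCTACATGAACGAATACT
Complement it base by base (A<->T, C<->G), keeping left-to-right order:
  [0:5] ATCGT -> TAGCA
  [5:10] AGTCT -> TCAGA
  [10:15] ACATG -> TGTAC
  [15:20] AACGA -> TTGCT
  [20:25] ATACT -> TATGA
Concatenate: TAGCATCAGATGTACTTGCTTATGA (length 25; written aligned with the template, i.e. 3'->5').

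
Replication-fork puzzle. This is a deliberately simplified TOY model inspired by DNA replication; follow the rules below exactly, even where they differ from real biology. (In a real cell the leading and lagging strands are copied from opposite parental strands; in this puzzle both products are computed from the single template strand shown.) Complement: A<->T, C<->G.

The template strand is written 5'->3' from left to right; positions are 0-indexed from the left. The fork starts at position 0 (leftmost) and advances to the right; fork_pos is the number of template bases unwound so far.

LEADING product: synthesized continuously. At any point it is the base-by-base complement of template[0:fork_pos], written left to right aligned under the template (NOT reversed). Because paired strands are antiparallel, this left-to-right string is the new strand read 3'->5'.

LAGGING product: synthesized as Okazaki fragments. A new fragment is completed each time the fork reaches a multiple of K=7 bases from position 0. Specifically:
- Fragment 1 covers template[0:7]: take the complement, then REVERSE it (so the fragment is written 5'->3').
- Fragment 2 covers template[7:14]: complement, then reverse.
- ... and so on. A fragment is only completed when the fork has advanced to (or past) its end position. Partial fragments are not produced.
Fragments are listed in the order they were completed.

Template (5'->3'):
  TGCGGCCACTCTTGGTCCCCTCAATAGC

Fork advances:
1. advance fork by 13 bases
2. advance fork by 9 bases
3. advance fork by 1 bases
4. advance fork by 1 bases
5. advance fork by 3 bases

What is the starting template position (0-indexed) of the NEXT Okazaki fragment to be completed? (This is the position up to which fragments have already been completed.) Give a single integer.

Step 1: advance 13 -> fork_pos = 0 + 13 = 13. Reached multiple(s) of 7: 7 -> fragment 1 completed (1 total).
Step 2: advance 9 -> fork_pos = 13 + 9 = 22. Reached multiple(s) of 7: 14, 21 -> fragments 2-3 completed (3 total).
Step 3: advance 1 -> fork_pos = 22 + 1 = 23. Next multiple of 7 is 28 (not reached); still 3 fragment(s).
Step 4: advance 1 -> fork_pos = 23 + 1 = 24. Next multiple of 7 is 28 (not reached); still 3 fragment(s).
Step 5: advance 3 -> fork_pos = 24 + 3 = 27. Next multiple of 7 is 28 (not reached); still 3 fragment(s).
3 fragment(s) completed, covering template[0:21] (3 x 7 = 21). The next fragment, fragment 4, covers template[21:28], so it starts at position 21.

Answer: 21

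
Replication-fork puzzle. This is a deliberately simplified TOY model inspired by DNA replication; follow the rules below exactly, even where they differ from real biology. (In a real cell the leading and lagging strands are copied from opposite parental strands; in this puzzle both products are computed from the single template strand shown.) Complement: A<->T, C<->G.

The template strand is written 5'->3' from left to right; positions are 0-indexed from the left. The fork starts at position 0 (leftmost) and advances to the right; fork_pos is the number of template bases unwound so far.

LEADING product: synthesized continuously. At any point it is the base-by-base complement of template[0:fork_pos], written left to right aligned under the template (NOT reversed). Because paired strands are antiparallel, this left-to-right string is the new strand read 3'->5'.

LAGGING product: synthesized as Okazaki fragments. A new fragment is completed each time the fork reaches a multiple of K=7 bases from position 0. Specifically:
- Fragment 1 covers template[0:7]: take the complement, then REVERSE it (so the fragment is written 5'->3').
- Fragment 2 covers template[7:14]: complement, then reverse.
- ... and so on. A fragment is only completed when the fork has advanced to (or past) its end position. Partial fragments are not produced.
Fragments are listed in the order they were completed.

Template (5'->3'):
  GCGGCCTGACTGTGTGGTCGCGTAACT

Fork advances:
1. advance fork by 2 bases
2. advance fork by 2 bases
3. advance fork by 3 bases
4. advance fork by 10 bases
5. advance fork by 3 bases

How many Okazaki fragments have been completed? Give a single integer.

Step 1: advance 2 -> fork_pos = 0 + 2 = 2. Next multiple of 7 is 7 (not reached); still 0 fragment(s).
Step 2: advance 2 -> fork_pos = 2 + 2 = 4. Next multiple of 7 is 7 (not reached); still 0 fragment(s).
Step 3: advance 3 -> fork_pos = 4 + 3 = 7. Reached multiple(s) of 7: 7 -> fragment 1 completed (1 total).
Step 4: advance 10 -> fork_pos = 7 + 10 = 17. Reached multiple(s) of 7: 14 -> fragment 2 completed (2 total).
Step 5: advance 3 -> fork_pos = 17 + 3 = 20. Next multiple of 7 is 21 (not reached); still 2 fragment(s).
Check: final fork_pos = 20; the multiples of 7 that are <= 20 are 7..14 -> 20 // 7 = 2 completed fragment(s).

Answer: 2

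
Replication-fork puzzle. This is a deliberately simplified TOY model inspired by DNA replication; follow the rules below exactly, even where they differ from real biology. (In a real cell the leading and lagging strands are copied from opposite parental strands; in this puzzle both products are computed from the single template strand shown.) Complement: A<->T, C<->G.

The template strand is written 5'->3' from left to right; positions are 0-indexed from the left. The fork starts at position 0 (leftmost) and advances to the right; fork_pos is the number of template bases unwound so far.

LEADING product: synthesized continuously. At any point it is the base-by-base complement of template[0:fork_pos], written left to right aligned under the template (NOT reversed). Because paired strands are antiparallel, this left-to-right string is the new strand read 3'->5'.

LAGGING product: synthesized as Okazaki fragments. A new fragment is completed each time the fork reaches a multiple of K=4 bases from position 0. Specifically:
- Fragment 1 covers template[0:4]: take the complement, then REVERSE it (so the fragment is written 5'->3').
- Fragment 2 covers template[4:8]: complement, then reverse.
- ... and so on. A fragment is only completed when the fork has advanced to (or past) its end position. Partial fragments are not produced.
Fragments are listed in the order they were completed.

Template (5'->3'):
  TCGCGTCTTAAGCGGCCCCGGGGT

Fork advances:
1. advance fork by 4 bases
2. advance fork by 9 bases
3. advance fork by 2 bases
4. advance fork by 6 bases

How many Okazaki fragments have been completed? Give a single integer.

Answer: 5

Derivation:
Step 1: advance 4 -> fork_pos = 0 + 4 = 4. Reached multiple(s) of 4: 4 -> fragment 1 completed (1 total).
Step 2: advance 9 -> fork_pos = 4 + 9 = 13. Reached multiple(s) of 4: 8, 12 -> fragments 2-3 completed (3 total).
Step 3: advance 2 -> fork_pos = 13 + 2 = 15. Next multiple of 4 is 16 (not reached); still 3 fragment(s).
Step 4: advance 6 -> fork_pos = 15 + 6 = 21. Reached multiple(s) of 4: 16, 20 -> fragments 4-5 completed (5 total).
Check: final fork_pos = 21; the multiples of 4 that are <= 21 are 4..20 -> 21 // 4 = 5 completed fragment(s).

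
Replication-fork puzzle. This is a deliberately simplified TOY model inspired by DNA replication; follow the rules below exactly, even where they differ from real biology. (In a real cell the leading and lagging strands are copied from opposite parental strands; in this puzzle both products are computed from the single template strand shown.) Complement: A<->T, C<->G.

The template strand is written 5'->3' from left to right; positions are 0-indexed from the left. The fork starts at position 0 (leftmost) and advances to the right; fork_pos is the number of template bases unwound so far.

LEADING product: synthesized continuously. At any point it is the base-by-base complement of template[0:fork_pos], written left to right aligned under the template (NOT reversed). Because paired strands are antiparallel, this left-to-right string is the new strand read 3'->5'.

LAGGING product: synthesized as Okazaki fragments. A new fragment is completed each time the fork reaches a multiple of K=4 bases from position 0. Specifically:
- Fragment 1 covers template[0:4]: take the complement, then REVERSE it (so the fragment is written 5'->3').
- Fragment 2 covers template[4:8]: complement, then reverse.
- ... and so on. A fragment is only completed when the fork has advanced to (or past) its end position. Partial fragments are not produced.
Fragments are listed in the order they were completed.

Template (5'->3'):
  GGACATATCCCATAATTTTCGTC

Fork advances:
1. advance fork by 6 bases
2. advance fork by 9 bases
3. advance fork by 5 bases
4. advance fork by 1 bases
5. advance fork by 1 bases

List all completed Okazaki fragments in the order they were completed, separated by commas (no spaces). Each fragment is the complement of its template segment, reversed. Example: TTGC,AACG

Answer: GTCC,ATAT,TGGG,ATTA,GAAA

Derivation:
Step 1: advance 6 -> fork_pos = 0 + 6 = 6. Reached multiple(s) of 4: 4 -> fragment 1 completed (1 total).
Step 2: advance 9 -> fork_pos = 6 + 9 = 15. Reached multiple(s) of 4: 8, 12 -> fragments 2-3 completed (3 total).
Step 3: advance 5 -> fork_pos = 15 + 5 = 20. Reached multiple(s) of 4: 16, 20 -> fragments 4-5 completed (5 total).
Step 4: advance 1 -> fork_pos = 20 + 1 = 21. Next multiple of 4 is 24 (not reached); still 5 fragment(s).
Step 5: advance 1 -> fork_pos = 21 + 1 = 22. Next multiple of 4 is 24 (not reached); still 5 fragment(s).
Final fork_pos = 22, so 5 fragment(s) are complete. Build each: template segment -> complement -> reverse.
Fragment 1: template[0:4] = GGAC -> complement CCTG -> reversed GTCC
Fragment 2: template[4:8] = ATAT -> complement TATA -> reversed ATAT
Fragment 3: template[8:12] = CCCA -> complement GGGT -> reversed TGGG
Fragment 4: template[12:16] = TAAT -> complement ATTA -> reversed ATTA
Fragment 5: template[16:20] = TTTC -> complement AAAG -> reversed GAAA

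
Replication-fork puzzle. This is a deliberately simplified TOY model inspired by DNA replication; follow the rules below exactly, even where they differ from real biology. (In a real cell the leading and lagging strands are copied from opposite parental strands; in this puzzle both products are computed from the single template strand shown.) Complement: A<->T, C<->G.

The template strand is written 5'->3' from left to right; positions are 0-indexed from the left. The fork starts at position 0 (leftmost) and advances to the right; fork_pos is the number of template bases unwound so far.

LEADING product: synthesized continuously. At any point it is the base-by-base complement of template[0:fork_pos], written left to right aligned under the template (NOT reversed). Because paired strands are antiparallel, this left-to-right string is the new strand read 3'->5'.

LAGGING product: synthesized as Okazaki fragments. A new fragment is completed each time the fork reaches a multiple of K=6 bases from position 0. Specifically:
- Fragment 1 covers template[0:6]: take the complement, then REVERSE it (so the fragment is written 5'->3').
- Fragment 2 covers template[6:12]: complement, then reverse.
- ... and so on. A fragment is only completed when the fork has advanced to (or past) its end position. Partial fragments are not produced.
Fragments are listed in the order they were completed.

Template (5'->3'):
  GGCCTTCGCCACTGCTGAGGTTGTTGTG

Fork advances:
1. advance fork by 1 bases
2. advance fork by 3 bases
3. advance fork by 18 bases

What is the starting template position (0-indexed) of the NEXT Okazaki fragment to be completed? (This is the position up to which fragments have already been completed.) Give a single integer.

Answer: 18

Derivation:
Step 1: advance 1 -> fork_pos = 0 + 1 = 1. Next multiple of 6 is 6 (not reached); still 0 fragment(s).
Step 2: advance 3 -> fork_pos = 1 + 3 = 4. Next multiple of 6 is 6 (not reached); still 0 fragment(s).
Step 3: advance 18 -> fork_pos = 4 + 18 = 22. Reached multiple(s) of 6: 6, 12, 18 -> fragments 1-3 completed (3 total).
3 fragment(s) completed, covering template[0:18] (3 x 6 = 18). The next fragment, fragment 4, covers template[18:24], so it starts at position 18.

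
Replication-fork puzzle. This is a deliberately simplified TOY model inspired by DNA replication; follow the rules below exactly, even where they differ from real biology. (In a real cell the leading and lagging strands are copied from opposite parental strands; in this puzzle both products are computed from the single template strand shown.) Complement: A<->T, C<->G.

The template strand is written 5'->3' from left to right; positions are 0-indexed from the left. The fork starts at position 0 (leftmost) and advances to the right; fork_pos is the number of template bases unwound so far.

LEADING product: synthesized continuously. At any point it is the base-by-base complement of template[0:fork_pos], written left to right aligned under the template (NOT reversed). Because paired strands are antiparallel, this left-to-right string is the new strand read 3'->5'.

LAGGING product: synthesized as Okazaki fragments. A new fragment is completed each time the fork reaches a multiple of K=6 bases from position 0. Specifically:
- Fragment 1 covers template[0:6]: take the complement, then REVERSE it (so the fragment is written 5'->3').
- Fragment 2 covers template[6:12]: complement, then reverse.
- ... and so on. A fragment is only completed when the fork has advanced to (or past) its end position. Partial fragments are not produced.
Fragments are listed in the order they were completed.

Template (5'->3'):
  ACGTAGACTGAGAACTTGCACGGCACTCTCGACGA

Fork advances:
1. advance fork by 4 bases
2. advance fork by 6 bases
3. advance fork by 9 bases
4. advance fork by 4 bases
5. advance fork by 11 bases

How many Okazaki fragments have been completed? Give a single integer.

Answer: 5

Derivation:
Step 1: advance 4 -> fork_pos = 0 + 4 = 4. Next multiple of 6 is 6 (not reached); still 0 fragment(s).
Step 2: advance 6 -> fork_pos = 4 + 6 = 10. Reached multiple(s) of 6: 6 -> fragment 1 completed (1 total).
Step 3: advance 9 -> fork_pos = 10 + 9 = 19. Reached multiple(s) of 6: 12, 18 -> fragments 2-3 completed (3 total).
Step 4: advance 4 -> fork_pos = 19 + 4 = 23. Next multiple of 6 is 24 (not reached); still 3 fragment(s).
Step 5: advance 11 -> fork_pos = 23 + 11 = 34. Reached multiple(s) of 6: 24, 30 -> fragments 4-5 completed (5 total).
Check: final fork_pos = 34; the multiples of 6 that are <= 34 are 6..30 -> 34 // 6 = 5 completed fragment(s).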